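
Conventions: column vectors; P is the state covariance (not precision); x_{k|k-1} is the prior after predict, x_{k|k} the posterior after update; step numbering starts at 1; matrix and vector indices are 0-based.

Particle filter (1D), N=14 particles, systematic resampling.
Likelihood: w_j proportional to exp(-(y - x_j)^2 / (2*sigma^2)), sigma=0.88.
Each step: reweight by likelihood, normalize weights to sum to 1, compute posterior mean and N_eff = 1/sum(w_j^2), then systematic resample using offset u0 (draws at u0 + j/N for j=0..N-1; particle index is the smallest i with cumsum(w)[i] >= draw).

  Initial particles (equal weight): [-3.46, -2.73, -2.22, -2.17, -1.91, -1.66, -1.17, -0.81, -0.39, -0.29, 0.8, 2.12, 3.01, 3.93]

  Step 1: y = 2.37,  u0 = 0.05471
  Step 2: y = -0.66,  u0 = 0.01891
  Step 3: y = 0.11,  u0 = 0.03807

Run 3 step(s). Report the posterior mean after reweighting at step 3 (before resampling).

post_mean = 0.8217

step 1: w=[0.0000, 0.0000, 0.0000, 0.0000, 0.0000, 0.0000, 0.0001, 0.0007, 0.0034, 0.0048, 0.0943, 0.4449, 0.3556, 0.0962]  mean=2.4635  Neff=2.9196  idx=[10, 11, 11, 11, 11, 11, 11, 12, 12, 12, 12, 12, 13, 13]
step 2: w=[0.8583, 0.0231, 0.0231, 0.0231, 0.0231, 0.0231, 0.0231, 0.0006, 0.0006, 0.0006, 0.0006, 0.0006, 0.0000, 0.0000]  mean=0.9895  Neff=1.3514  idx=[0, 0, 0, 0, 0, 0, 0, 0, 0, 0, 0, 0, 1, 4]
step 3: w=[0.0820, 0.0820, 0.0820, 0.0820, 0.0820, 0.0820, 0.0820, 0.0820, 0.0820, 0.0820, 0.0820, 0.0820, 0.0082, 0.0082]  mean=0.8217  Neff=12.3832  idx=[0, 1, 2, 3, 3, 4, 5, 6, 7, 8, 9, 10, 10, 11]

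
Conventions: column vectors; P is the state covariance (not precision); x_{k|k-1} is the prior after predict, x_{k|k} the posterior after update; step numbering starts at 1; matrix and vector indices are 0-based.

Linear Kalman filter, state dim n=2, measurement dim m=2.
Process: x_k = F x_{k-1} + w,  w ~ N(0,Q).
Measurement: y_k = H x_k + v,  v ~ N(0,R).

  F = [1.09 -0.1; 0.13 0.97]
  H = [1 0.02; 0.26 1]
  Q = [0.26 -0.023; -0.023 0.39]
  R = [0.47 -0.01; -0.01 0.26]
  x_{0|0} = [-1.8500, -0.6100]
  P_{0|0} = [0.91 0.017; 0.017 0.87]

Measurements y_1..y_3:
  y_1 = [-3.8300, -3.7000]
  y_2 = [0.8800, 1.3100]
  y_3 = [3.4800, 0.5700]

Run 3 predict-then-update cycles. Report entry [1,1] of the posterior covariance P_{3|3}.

step 1: x^-=[-1.9555, -0.8322]  P^-=[1.3462 0.0393; 0.0393 1.2282]  S=[1.8182 0.4041; 0.4041 1.5997]  K=[0.7276 0.0596; -0.1451 0.8108]  nu=[-1.8579, -2.3594]  x^+=[-3.4478, -2.4757]  P^+=[0.3430 -0.0810; -0.0810 0.2333]
step 2: x^-=[-3.5105, -2.8497]  P^-=[0.6875 -0.0816; -0.0816 0.5949]  S=[1.1544 0.0986; 0.0986 0.8590]  K=[0.5902 0.0453; -0.1186 0.6815]  nu=[4.4475, 5.0724]  x^+=[-0.6555, 0.0798]  P^+=[0.2783 -0.0665; -0.0665 0.1957]
step 3: x^-=[-0.7225, -0.0078]  P^-=[0.6071 -0.0720; -0.0720 0.5620]  S=[1.0744 0.0867; 0.0867 0.8257]  K=[0.5600 0.0452; -0.1106 0.6697]  nu=[4.2027, 0.7656]  x^+=[1.6657, 0.0402]  P^+=[0.2640 -0.0625; -0.0625 0.1915]

P_post[1,1] = 0.1915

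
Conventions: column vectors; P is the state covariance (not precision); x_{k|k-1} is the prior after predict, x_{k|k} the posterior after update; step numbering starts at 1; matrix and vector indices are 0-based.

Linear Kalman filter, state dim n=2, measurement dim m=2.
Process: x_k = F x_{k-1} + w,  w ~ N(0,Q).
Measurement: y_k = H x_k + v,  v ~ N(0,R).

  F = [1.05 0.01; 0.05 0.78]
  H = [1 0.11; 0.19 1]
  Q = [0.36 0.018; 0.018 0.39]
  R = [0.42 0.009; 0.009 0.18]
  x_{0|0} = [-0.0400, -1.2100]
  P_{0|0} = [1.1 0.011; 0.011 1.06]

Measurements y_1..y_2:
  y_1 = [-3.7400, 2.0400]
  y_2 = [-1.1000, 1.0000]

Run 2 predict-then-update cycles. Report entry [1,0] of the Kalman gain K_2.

K[1,0] = -0.0827

step 1: x^-=[-0.0541, -0.9458]  P^-=[1.5731 0.0930; 0.0930 1.0385]  S=[2.0261 0.5171; 0.5171 1.3107]  K=[0.7841 -0.0103; -0.1149 0.8512]  nu=[-3.5819, 2.9961]  x^+=[-2.8935, 2.0162]  P^+=[0.3357 -0.0586; -0.0586 0.1633]
step 2: x^-=[-3.0181, 1.4279]  P^-=[0.7289 -0.0111; -0.0111 0.4856]  S=[1.1523 0.1896; 0.1896 0.6877]  K=[0.6295 0.0117; -0.0827 0.7259]  nu=[1.7610, 0.1455]  x^+=[-1.9077, 1.3879]  P^+=[0.2693 -0.0434; -0.0434 0.1382]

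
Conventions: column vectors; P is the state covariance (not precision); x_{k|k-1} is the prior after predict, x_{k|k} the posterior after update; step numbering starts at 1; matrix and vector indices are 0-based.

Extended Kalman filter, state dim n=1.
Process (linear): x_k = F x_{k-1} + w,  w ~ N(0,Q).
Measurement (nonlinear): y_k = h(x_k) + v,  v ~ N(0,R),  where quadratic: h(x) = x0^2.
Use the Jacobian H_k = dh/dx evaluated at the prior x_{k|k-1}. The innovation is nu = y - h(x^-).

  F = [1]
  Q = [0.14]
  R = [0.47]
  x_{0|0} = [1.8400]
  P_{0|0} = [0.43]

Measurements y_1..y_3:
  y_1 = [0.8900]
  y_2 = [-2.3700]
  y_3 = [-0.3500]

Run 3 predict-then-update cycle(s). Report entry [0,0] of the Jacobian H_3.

step 1: x^-=[1.8400]  P^-=[0.5700]  H_jac=[3.6800]  S=[8.1892]  K=[0.2561]  nu=[-2.4956]  x^+=[1.2008]  P^+=[0.0327]
step 2: x^-=[1.2008]  P^-=[0.1727]  H_jac=[2.4015]  S=[1.4661]  K=[0.2829]  nu=[-3.8118]  x^+=[0.1224]  P^+=[0.0554]
step 3: x^-=[0.1224]  P^-=[0.1954]  H_jac=[0.2447]  S=[0.4817]  K=[0.0992]  nu=[-0.3650]  x^+=[0.0861]  P^+=[0.1906]

H_jac[0,0] = 0.2447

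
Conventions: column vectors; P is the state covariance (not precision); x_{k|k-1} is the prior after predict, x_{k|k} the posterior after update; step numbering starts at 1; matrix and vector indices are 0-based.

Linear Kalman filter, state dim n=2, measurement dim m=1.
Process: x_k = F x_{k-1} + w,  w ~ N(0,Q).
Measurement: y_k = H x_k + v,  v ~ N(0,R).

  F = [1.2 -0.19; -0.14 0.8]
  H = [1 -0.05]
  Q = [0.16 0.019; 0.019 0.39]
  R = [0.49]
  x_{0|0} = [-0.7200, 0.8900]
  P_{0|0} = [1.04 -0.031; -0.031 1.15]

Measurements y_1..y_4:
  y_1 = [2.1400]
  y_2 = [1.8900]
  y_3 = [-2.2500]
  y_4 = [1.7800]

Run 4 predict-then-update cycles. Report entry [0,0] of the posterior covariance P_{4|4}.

P_post[0,0] = 0.2693

step 1: x^-=[-1.0331, 0.8128]  P^-=[1.7133 -0.3611; -0.3611 1.1533]  S=[2.2422]  K=[0.7721; -0.1868]  nu=[3.2137]  x^+=[1.4483, 0.2126]  P^+=[0.3765 -0.0378; -0.0378 1.0751]
step 2: x^-=[1.6976, -0.0327]  P^-=[0.7581 -0.2449; -0.2449 1.0939]  S=[1.2754]  K=[0.6040; -0.2349]  nu=[0.1908]  x^+=[1.8128, -0.0775]  P^+=[0.2928 -0.0639; -0.0639 1.0235]
step 3: x^-=[2.1901, -0.3158]  P^-=[0.6477 -0.2488; -0.2488 1.0651]  S=[1.1653]  K=[0.5665; -0.2593]  nu=[-4.4559]  x^+=[-0.3343, 0.8394]  P^+=[0.2737 -0.0777; -0.0777 0.9868]
step 4: x^-=[-0.5606, 0.7183]  P^-=[0.6252 -0.2536; -0.2536 1.0443]  S=[1.1432]  K=[0.5580; -0.2675]  nu=[2.3766]  x^+=[0.7655, 0.0825]  P^+=[0.2693 -0.0830; -0.0830 0.9625]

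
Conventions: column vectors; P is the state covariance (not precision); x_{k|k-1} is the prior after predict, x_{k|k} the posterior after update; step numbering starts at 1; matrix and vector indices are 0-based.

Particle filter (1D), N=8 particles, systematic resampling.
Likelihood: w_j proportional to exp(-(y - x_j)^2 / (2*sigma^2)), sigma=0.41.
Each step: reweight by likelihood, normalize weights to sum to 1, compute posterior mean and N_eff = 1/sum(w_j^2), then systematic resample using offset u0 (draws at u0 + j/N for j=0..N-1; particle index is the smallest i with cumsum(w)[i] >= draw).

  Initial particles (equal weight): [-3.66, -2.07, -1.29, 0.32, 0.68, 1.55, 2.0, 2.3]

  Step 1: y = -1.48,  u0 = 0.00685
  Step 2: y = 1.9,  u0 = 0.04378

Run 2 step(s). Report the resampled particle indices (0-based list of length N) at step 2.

resampled_idx = [3, 3, 4, 5, 5, 6, 6, 7]

step 1: w=[0.0000, 0.2833, 0.7166, 0.0001, 0.0000, 0.0000, 0.0000, 0.0000]  mean=-1.5109  Neff=1.6840  idx=[1, 1, 1, 2, 2, 2, 2, 2]
step 2: w=[0.0000, 0.0000, 0.0000, 0.2000, 0.2000, 0.2000, 0.2000, 0.2000]  mean=-1.2900  Neff=5.0000  idx=[3, 3, 4, 5, 5, 6, 6, 7]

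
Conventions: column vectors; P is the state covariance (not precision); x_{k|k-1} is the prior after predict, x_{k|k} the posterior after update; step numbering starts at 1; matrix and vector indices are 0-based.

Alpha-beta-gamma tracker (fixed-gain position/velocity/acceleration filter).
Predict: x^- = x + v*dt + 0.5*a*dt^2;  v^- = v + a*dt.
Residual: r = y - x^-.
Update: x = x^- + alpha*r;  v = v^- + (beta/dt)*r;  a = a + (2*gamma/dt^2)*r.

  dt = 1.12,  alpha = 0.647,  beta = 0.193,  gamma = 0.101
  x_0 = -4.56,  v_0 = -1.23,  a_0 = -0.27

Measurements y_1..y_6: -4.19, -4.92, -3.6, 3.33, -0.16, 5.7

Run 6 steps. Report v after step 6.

v_post = 4.7007

step 1: x_pred=-6.1069  r=1.9169  x^+=-4.8667  v^+=-1.2021  a^+=0.0387
step 2: x_pred=-6.1887  r=1.2687  x^+=-5.3679  v^+=-0.9401  a^+=0.2430
step 3: x_pred=-6.2684  r=2.6684  x^+=-4.5419  v^+=-0.2081  a^+=0.6727
step 4: x_pred=-4.3531  r=7.6831  x^+=0.6179  v^+=1.8693  a^+=1.9099
step 5: x_pred=3.9093  r=-4.0693  x^+=1.2765  v^+=3.3071  a^+=1.2546
step 6: x_pred=5.7674  r=-0.0674  x^+=5.7238  v^+=4.7007  a^+=1.2438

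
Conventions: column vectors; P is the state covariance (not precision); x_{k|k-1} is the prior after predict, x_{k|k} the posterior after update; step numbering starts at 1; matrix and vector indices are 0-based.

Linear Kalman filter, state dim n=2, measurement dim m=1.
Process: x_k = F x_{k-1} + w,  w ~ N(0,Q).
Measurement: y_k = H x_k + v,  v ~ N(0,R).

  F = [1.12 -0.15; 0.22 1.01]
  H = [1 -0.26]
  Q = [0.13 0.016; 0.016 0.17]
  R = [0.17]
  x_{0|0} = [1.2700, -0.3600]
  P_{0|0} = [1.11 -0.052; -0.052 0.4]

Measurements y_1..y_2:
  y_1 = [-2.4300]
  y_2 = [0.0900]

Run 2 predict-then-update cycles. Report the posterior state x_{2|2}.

step 1: x^-=[1.4764, -0.0842]  P^-=[1.5489 0.1718; 0.1718 0.6087]  S=[1.6707]  K=[0.9004; 0.0081]  nu=[-3.9283]  x^+=[-2.0604, -0.1161]  P^+=[0.1946 0.1596; 0.1596 0.6085]
step 2: x^-=[-2.2903, -0.5705]  P^-=[0.3341 0.1470; 0.1470 0.8711]  S=[0.4866]  K=[0.6081; -0.1633]  nu=[2.2320]  x^+=[-0.9330, -0.9351]  P^+=[0.1542 0.1953; 0.1953 0.8581]

x_post = [-0.9330, -0.9351]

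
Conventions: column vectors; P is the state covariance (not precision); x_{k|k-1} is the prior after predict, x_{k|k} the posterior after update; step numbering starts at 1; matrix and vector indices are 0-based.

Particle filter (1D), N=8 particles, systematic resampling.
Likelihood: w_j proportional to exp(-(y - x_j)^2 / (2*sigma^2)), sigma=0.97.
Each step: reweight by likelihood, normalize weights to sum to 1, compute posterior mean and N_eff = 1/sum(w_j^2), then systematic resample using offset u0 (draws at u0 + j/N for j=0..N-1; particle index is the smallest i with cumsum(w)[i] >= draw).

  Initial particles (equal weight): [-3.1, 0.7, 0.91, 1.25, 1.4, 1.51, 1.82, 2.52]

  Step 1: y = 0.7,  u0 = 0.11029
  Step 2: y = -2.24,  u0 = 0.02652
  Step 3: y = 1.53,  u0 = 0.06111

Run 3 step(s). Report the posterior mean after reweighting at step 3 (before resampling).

step 1: w=[0.0001, 0.2004, 0.1957, 0.1706, 0.1544, 0.1414, 0.1029, 0.0345]  mean=1.2352  Neff=6.1279  idx=[1, 2, 2, 3, 4, 5, 5, 7]
step 2: w=[0.4227, 0.2142, 0.2142, 0.0645, 0.0366, 0.0237, 0.0237, 0.0002]  mean=0.8900  Neff=3.6088  idx=[0, 0, 0, 0, 1, 2, 2, 3]
step 3: w=[0.1122, 0.1122, 0.1122, 0.1122, 0.1319, 0.1319, 0.1319, 0.1552]  mean=0.8685  Neff=7.8920  idx=[0, 1, 2, 3, 4, 5, 6, 7]

post_mean = 0.8685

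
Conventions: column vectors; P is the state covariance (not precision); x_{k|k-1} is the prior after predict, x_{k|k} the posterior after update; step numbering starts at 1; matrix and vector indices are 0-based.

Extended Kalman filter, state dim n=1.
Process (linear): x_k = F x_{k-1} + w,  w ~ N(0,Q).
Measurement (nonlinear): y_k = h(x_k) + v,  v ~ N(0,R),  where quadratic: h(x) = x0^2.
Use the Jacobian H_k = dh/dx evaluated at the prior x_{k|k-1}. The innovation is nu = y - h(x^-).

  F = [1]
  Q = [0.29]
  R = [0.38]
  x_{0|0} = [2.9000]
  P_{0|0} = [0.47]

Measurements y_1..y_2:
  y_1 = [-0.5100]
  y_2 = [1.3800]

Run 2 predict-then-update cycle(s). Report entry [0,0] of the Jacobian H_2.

step 1: x^-=[2.9000]  P^-=[0.7600]  H_jac=[5.8000]  S=[25.9464]  K=[0.1699]  nu=[-8.9200]  x^+=[1.3846]  P^+=[0.0111]
step 2: x^-=[1.3846]  P^-=[0.3011]  H_jac=[2.7692]  S=[2.6892]  K=[0.3101]  nu=[-0.5371]  x^+=[1.2180]  P^+=[0.0426]

H_jac[0,0] = 2.7692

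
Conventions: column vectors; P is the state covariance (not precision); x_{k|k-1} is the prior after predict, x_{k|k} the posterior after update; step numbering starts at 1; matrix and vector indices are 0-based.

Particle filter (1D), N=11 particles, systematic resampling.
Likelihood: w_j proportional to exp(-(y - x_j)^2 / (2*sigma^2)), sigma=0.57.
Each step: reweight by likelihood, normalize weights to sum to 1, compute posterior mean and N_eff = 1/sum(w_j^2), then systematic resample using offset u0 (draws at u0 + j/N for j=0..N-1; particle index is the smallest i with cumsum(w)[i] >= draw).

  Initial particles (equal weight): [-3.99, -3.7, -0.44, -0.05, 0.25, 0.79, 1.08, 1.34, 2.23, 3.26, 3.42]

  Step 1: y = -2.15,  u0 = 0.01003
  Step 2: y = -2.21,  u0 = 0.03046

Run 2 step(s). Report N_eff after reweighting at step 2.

N_eff = 8.2458

step 1: w=[0.1281, 0.5815, 0.2606, 0.0265, 0.0033, 0.0000, 0.0000, 0.0000, 0.0000, 0.0000, 0.0000]  mean=-2.7777  Neff=2.3631  idx=[0, 0, 1, 1, 1, 1, 1, 1, 2, 2, 2]
step 2: w=[0.0323, 0.0323, 0.1389, 0.1389, 0.1389, 0.1389, 0.1389, 0.1389, 0.0341, 0.0341, 0.0341]  mean=-3.3854  Neff=8.2458  idx=[0, 2, 3, 3, 4, 5, 5, 6, 6, 7, 9]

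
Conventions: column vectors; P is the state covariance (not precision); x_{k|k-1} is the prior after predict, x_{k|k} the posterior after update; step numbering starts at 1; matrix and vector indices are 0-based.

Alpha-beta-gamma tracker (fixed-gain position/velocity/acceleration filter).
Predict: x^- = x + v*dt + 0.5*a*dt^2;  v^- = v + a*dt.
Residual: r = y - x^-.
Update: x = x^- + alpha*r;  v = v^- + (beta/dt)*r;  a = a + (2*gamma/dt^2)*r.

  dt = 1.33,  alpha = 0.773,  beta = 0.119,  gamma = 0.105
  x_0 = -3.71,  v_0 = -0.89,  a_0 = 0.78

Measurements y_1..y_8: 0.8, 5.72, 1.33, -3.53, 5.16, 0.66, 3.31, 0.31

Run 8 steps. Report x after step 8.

step 1: x_pred=-4.2038  r=5.0038  x^+=-0.3359  v^+=0.5951  a^+=1.3740
step 2: x_pred=1.6709  r=4.0491  x^+=4.8009  v^+=2.7849  a^+=1.8547
step 3: x_pred=10.1452  r=-8.8152  x^+=3.3310  v^+=4.4630  a^+=0.8082
step 4: x_pred=9.9816  r=-13.5116  x^+=-0.4629  v^+=4.3290  a^+=-0.7958
step 5: x_pred=4.5908  r=0.5692  x^+=5.0308  v^+=3.3214  a^+=-0.7283
step 6: x_pred=8.8042  r=-8.1442  x^+=2.5087  v^+=1.6241  a^+=-1.6951
step 7: x_pred=3.1696  r=0.1404  x^+=3.2781  v^+=-0.6178  a^+=-1.6785
step 8: x_pred=0.9719  r=-0.6619  x^+=0.4603  v^+=-2.9094  a^+=-1.7570

x_post = 0.4603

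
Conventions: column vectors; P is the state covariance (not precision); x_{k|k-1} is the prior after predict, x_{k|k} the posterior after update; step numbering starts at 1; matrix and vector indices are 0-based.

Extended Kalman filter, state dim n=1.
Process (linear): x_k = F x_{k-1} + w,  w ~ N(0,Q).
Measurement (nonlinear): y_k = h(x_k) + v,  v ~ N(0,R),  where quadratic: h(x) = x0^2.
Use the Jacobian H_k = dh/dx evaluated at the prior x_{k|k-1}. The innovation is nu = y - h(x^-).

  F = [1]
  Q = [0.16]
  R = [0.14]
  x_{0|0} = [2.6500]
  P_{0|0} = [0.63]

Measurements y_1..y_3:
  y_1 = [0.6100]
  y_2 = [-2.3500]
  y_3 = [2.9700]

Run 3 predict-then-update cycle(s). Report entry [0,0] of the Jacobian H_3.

step 1: x^-=[2.6500]  P^-=[0.7900]  H_jac=[5.3000]  S=[22.3311]  K=[0.1875]  nu=[-6.4125]  x^+=[1.4477]  P^+=[0.0050]
step 2: x^-=[1.4477]  P^-=[0.1650]  H_jac=[2.8954]  S=[1.5228]  K=[0.3136]  nu=[-4.4458]  x^+=[0.0534]  P^+=[0.0152]
step 3: x^-=[0.0534]  P^-=[0.1752]  H_jac=[0.1067]  S=[0.1420]  K=[0.1317]  nu=[2.9672]  x^+=[0.4440]  P^+=[0.1727]

H_jac[0,0] = 0.1067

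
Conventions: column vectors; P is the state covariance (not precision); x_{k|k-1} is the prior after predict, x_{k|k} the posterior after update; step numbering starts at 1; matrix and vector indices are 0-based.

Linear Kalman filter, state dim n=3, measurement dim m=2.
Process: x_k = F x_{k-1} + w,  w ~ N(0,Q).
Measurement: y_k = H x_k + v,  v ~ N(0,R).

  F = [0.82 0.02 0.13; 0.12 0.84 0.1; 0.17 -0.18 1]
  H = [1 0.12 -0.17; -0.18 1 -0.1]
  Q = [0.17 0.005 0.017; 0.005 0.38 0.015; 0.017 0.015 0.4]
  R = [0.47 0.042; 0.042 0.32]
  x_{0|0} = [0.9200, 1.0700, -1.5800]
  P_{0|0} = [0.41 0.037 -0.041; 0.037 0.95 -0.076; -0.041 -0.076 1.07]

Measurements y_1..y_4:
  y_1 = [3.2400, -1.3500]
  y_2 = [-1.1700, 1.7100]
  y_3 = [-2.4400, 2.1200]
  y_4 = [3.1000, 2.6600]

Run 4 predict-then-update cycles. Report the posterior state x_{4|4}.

step 1: x^-=[0.5704, 0.8512, -1.6162]  P^-=[0.4562 0.0883 0.1702; 0.0883 1.0606 -0.0769; 0.1702 -0.0769 1.5238]  S=[0.9520 0.2017; 0.2017 1.4004]  K=[0.4761 -0.0763; 0.0836 0.7395; -0.0657 -0.1761]  nu=[2.2927, -2.2601]  x^+=[1.8344, -0.6286, -1.3687]  P^+=[0.2469 0.0597 0.1971; 0.0597 0.2633 0.1235; 0.1971 0.1235 1.4716]
step 2: x^-=[1.3137, -0.4448, -0.9437]  P^-=[0.4056 0.1271 0.3987; 0.1271 0.6215 0.2632; 0.3987 0.2632 1.9061]  S=[0.8239 0.1248; 0.1248 0.8897]  K=[0.4354 -0.0451; 0.0951 0.6300; 0.1316 -0.0176]  nu=[-2.5908, 2.2969]  x^+=[0.0822, 0.7558, -1.3251]  P^+=[0.2525 0.0846 0.3525; 0.0846 0.2461 0.2526; 0.3525 0.2526 1.8922]
step 3: x^-=[-0.0898, 0.5122, -1.4471]  P^-=[0.4511 0.1795 0.5811; 0.1795 0.6441 0.4383; 0.5811 0.4383 2.3312]  S=[0.8254 0.1333; 0.1333 0.8707]  K=[0.4568 -0.0237; 0.1185 0.6342; 0.2757 0.0733]  nu=[-2.6577, 1.4469]  x^+=[-1.3381, 1.1150, -2.0738]  P^+=[0.2813 0.1097 0.4750; 0.1097 0.2623 0.3464; 0.4750 0.3464 2.2583]
step 4: x^-=[-1.3446, 0.5686, -2.5020]  P^-=[0.5041 0.2272 0.7319; 0.2272 0.6834 0.5700; 0.7319 0.5700 2.7051]  S=[0.8445 0.1470; 0.1470 0.8774]  K=[0.4834 -0.0089; 0.1393 0.6440; 0.3809 0.1274]  nu=[3.9510, 1.5991]  x^+=[0.5511, 2.1488, -0.7933]  P^+=[0.3079 0.1298 0.5688; 0.1298 0.2768 0.4146; 0.5688 0.4146 2.5540]

x_post = [0.5511, 2.1488, -0.7933]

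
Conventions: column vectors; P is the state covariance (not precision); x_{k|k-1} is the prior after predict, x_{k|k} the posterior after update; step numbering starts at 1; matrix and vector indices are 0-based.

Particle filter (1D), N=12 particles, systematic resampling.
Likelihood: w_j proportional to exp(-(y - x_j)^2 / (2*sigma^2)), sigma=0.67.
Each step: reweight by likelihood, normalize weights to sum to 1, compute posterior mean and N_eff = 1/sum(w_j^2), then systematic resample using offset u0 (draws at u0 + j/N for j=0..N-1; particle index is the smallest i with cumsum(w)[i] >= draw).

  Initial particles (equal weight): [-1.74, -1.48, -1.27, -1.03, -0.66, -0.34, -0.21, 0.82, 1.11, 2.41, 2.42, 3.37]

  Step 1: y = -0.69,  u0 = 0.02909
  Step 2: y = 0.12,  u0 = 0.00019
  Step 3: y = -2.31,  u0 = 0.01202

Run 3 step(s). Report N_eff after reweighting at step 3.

step 1: w=[0.0573, 0.0977, 0.1345, 0.1721, 0.1955, 0.1707, 0.1514, 0.0154, 0.0053, 0.0000, 0.0000, 0.0000]  mean=-0.7927  Neff=6.6181  idx=[0, 1, 2, 2, 3, 3, 4, 4, 5, 5, 6, 6]
step 2: w=[0.0041, 0.0112, 0.0226, 0.0226, 0.0446, 0.0446, 0.0989, 0.0989, 0.1538, 0.1538, 0.1724, 0.1724]  mean=-0.4807  Neff=7.6072  idx=[0, 4, 6, 7, 7, 8, 8, 9, 10, 10, 11, 11]
step 3: w=[0.6499, 0.1505, 0.0450, 0.0450, 0.0450, 0.0124, 0.0124, 0.0124, 0.0069, 0.0069, 0.0069, 0.0069]  mean=-1.3934  Neff=2.2134  idx=[0, 0, 0, 0, 0, 0, 0, 0, 1, 1, 2, 4]

N_eff = 2.2134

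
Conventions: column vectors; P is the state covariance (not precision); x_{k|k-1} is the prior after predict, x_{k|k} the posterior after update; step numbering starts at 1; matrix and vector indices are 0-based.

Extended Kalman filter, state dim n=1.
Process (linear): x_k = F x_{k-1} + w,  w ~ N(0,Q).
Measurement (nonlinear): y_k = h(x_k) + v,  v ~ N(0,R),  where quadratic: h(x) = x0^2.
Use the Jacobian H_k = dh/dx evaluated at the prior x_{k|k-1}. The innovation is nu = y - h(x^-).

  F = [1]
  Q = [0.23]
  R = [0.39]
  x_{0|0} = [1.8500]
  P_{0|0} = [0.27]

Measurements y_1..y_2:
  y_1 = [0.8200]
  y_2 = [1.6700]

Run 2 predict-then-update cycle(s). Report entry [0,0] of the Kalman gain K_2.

step 1: x^-=[1.8500]  P^-=[0.5000]  H_jac=[3.7000]  S=[7.2350]  K=[0.2557]  nu=[-2.6025]  x^+=[1.1845]  P^+=[0.0270]
step 2: x^-=[1.1845]  P^-=[0.2570]  H_jac=[2.3691]  S=[1.8321]  K=[0.3323]  nu=[0.2669]  x^+=[1.2732]  P^+=[0.0547]

K[0,0] = 0.3323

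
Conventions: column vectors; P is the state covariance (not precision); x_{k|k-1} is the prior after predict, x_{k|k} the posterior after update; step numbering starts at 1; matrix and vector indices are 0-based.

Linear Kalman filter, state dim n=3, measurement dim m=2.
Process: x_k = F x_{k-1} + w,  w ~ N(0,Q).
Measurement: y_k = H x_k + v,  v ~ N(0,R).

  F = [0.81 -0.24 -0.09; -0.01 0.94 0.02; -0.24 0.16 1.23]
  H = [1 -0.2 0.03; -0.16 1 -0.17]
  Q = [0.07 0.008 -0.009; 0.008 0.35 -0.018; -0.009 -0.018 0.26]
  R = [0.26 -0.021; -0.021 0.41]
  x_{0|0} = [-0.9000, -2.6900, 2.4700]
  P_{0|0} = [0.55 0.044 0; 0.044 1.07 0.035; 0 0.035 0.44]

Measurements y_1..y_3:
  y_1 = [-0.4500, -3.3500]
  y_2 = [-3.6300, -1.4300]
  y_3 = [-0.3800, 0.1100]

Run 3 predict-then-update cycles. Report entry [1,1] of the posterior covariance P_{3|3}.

P_post[1,1] = 0.2645

step 1: x^-=[-0.3057, -2.4702, 2.8237]  P^-=[0.4805 -0.2082 -0.2083; -0.2082 1.2962 0.1857; -0.2083 0.1857 0.9951]  S=[0.8617 -0.5287; -0.5287 1.7394]  K=[0.6276 0.0473; -0.0960 0.7170; -0.2859 -0.0583]  nu=[-0.7231, -0.4487]  x^+=[-0.7807, -2.7225, 3.0566]  P^+=[0.1685 0.0203 -0.0754; 0.0203 0.3212 0.1292; -0.0754 0.1292 0.9364]
step 2: x^-=[-0.2541, -2.4902, 3.5114]  P^-=[0.2153 -0.0648 -0.2707; -0.0648 0.6387 0.2003; -0.2707 0.2003 1.7884]  S=[0.5098 -0.1991; -0.1991 1.0439]  K=[0.4451 0.0339; -0.1468 0.5612; -0.5693 -0.1665]  nu=[-3.9793, 1.6165]  x^+=[-1.9705, -0.9988, 5.5078]  P^+=[0.1191 -0.0026 -0.1542; -0.0026 0.2662 0.1965; -0.1542 0.1965 1.6320]
step 3: x^-=[-1.8521, -0.8091, 7.0877]  P^-=[0.2087 -0.0781 -0.4413; -0.0781 0.5933 0.2935; -0.4413 0.2935 2.9113]  S=[0.4963 -0.1726; -0.1726 0.9940]  K=[0.4391 0.0395; -0.1961 0.5252; -0.9337 -0.2938]  nu=[1.0977, 1.8276]  x^+=[-1.2980, -0.0644, 5.5259]  P^+=[0.1175 -0.0176 -0.2550; -0.0176 0.2645 0.2813; -0.2550 0.2813 2.4875]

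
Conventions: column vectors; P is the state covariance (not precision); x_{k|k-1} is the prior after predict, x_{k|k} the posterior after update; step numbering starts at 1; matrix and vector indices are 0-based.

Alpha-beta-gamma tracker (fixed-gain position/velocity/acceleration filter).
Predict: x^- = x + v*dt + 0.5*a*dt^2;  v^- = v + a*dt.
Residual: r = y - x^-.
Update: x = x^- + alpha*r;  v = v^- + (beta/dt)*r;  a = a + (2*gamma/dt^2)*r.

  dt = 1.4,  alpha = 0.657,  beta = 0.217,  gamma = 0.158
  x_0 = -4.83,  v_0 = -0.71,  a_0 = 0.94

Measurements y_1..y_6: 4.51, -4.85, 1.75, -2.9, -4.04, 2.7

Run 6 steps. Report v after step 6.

v_post = -3.7241

step 1: x_pred=-4.9028  r=9.4128  x^+=1.2814  v^+=2.0650  a^+=2.4576
step 2: x_pred=6.5808  r=-11.4308  x^+=-0.9292  v^+=3.7338  a^+=0.6146
step 3: x_pred=4.9005  r=-3.1505  x^+=2.8306  v^+=4.1060  a^+=0.1067
step 4: x_pred=8.6836  r=-11.5836  x^+=1.0732  v^+=2.4599  a^+=-1.7608
step 5: x_pred=2.7915  r=-6.8315  x^+=-1.6968  v^+=-1.0641  a^+=-2.8622
step 6: x_pred=-5.9916  r=8.6916  x^+=-0.2812  v^+=-3.7241  a^+=-1.4609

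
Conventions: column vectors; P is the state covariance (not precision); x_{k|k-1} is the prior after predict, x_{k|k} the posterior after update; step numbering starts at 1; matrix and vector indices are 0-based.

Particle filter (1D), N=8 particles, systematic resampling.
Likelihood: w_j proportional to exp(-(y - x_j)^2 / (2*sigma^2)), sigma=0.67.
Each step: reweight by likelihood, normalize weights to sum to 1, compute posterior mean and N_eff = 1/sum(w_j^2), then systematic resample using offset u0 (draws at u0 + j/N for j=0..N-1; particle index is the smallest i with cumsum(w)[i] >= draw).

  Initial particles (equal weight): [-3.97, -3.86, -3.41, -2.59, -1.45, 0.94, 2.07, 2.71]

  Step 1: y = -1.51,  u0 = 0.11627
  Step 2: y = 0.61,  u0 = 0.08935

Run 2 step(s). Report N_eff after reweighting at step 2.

step 1: w=[0.0009, 0.0017, 0.0139, 0.2112, 0.7713, 0.0010, 0.0000, 0.0000]  mean=-1.7220  Neff=1.5630  idx=[3, 4, 4, 4, 4, 4, 4, 4]
step 2: w=[0.0002, 0.1428, 0.1428, 0.1428, 0.1428, 0.1428, 0.1428, 0.1428]  mean=-1.4502  Neff=7.0025  idx=[1, 2, 3, 4, 5, 6, 6, 7]

N_eff = 7.0025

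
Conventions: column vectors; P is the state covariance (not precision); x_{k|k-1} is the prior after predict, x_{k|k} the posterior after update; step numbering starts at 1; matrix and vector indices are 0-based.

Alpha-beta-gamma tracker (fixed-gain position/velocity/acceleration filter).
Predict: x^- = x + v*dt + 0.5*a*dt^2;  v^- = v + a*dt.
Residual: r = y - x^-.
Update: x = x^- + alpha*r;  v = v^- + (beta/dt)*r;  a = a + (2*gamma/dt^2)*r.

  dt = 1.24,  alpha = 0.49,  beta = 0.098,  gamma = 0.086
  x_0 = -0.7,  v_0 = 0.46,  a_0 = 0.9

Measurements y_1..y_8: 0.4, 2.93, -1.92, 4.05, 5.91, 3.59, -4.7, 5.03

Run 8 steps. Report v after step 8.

v_post = -4.0840

step 1: x_pred=0.5623  r=-0.1623  x^+=0.4828  v^+=1.5632  a^+=0.8818
step 2: x_pred=3.0991  r=-0.1691  x^+=3.0162  v^+=2.6433  a^+=0.8629
step 3: x_pred=6.9573  r=-8.8773  x^+=2.6074  v^+=3.0117  a^+=-0.1301
step 4: x_pred=6.2420  r=-2.1920  x^+=5.1679  v^+=2.6772  a^+=-0.3753
step 5: x_pred=8.1990  r=-2.2890  x^+=7.0774  v^+=2.0309  a^+=-0.6314
step 6: x_pred=9.1103  r=-5.5203  x^+=6.4053  v^+=0.8117  a^+=-1.2489
step 7: x_pred=6.4517  r=-11.1517  x^+=0.9874  v^+=-1.6183  a^+=-2.4963
step 8: x_pred=-2.9385  r=7.9685  x^+=0.9661  v^+=-4.0840  a^+=-1.6050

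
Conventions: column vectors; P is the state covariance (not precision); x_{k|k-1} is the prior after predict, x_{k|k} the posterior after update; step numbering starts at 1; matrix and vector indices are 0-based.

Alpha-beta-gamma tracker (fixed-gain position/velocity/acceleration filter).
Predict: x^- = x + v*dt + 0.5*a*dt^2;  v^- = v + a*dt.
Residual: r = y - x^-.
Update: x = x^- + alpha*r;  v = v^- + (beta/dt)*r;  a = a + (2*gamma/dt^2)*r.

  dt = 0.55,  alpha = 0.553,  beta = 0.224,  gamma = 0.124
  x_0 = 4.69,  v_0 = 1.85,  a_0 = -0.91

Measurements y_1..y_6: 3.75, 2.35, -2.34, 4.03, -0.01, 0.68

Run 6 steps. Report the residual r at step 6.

resid = 4.6353

step 1: x_pred=5.5699  r=-1.8199  x^+=4.5635  v^+=0.6083  a^+=-2.4020
step 2: x_pred=4.5348  r=-2.1848  x^+=3.3266  v^+=-1.6026  a^+=-4.1931
step 3: x_pred=1.8110  r=-4.1510  x^+=-0.4845  v^+=-5.5994  a^+=-7.5962
step 4: x_pred=-4.7131  r=8.7431  x^+=0.1218  v^+=-6.2165  a^+=-0.4283
step 5: x_pred=-3.3620  r=3.3520  x^+=-1.5083  v^+=-5.0869  a^+=2.3198
step 6: x_pred=-3.9553  r=4.6353  x^+=-1.3920  v^+=-1.9232  a^+=6.1199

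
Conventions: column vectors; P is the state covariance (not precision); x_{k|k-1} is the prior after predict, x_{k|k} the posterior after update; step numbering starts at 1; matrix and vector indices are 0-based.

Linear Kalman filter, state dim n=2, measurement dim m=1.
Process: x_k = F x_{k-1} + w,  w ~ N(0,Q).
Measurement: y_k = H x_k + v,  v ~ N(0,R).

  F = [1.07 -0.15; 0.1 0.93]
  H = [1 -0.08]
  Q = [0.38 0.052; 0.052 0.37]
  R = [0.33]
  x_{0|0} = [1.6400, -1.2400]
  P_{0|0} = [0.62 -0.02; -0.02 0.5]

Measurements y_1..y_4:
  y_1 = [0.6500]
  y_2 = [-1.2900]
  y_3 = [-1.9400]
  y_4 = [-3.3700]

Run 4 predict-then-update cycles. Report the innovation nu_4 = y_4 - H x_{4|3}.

innov = [-1.9154]

step 1: x^-=[1.9408, -0.9892]  P^-=[1.1075 0.0290; 0.0290 0.8049]  S=[1.4380]  K=[0.7685; -0.0246]  nu=[-1.3699]  x^+=[0.8879, -0.9555]  P^+=[0.2581 0.0562; 0.0562 0.8041]
step 2: x^-=[1.0934, -0.7998]  P^-=[0.6756 0.0225; 0.0225 1.0785]  S=[1.0089]  K=[0.6678; -0.0632]  nu=[-2.4474]  x^+=[-0.5411, -0.6452]  P^+=[0.2256 0.0651; 0.0651 1.0744]
step 3: x^-=[-0.4822, -0.6541]  P^-=[0.6416 -0.0099; -0.0099 1.3136]  S=[0.9816]  K=[0.6544; -0.1172]  nu=[-1.5102]  x^+=[-1.4705, -0.4771]  P^+=[0.2212 0.0653; 0.0653 1.3002]
step 4: x^-=[-1.5018, -0.5908]  P^-=[0.6415 -0.0417; -0.0417 1.5089]  S=[0.9878]  K=[0.6528; -0.1644]  nu=[-1.9154]  x^+=[-2.7522, -0.2759]  P^+=[0.2206 0.0643; 0.0643 1.4822]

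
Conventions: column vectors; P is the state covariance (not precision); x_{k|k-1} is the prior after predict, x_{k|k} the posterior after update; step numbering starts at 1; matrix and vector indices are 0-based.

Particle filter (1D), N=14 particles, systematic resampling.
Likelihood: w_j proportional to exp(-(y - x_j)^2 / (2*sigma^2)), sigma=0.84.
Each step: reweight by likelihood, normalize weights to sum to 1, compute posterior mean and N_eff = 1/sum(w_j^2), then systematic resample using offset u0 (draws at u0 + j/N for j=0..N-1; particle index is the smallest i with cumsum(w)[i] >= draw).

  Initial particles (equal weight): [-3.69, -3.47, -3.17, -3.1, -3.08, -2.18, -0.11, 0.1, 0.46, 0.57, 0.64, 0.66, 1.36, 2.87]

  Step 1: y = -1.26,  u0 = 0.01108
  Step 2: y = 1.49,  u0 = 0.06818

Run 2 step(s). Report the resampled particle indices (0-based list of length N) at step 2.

resampled_idx = [7, 8, 9, 10, 11, 11, 12, 12, 12, 12, 13, 13, 13, 13]

step 1: w=[0.0080, 0.0166, 0.0398, 0.0480, 0.0505, 0.2899, 0.2069, 0.1424, 0.0649, 0.0492, 0.0409, 0.0387, 0.0041, 0.0000]  mean=-1.0430  Neff=6.1071  idx=[1, 3, 4, 5, 5, 5, 5, 6, 6, 6, 7, 7, 9, 10]
step 2: w=[0.0000, 0.0000, 0.0000, 0.0000, 0.0000, 0.0000, 0.0000, 0.0759, 0.0759, 0.0759, 0.1185, 0.1185, 0.2558, 0.2792]  mean=0.3229  Neff=5.2969  idx=[7, 8, 9, 10, 11, 11, 12, 12, 12, 12, 13, 13, 13, 13]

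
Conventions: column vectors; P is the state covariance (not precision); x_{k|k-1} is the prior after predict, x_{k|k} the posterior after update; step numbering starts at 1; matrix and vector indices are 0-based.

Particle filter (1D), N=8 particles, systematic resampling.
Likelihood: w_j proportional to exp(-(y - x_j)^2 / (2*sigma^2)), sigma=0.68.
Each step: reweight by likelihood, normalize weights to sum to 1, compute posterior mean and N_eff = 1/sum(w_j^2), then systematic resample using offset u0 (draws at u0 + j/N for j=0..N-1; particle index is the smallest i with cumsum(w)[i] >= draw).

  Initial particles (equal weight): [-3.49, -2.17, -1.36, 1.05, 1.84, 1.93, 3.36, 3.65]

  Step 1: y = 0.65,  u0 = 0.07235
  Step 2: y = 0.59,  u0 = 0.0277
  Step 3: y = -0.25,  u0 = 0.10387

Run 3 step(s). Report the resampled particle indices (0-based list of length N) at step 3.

resampled_idx = [0, 1, 2, 3, 4, 5, 6, 6]

step 1: w=[0.0000, 0.0001, 0.0102, 0.6779, 0.1743, 0.1371, 0.0003, 0.0000]  mean=1.2840  Neff=1.9651  idx=[3, 3, 3, 3, 3, 4, 4, 5]
step 2: w=[0.1772, 0.1772, 0.1772, 0.1772, 0.1772, 0.0411, 0.0411, 0.0320]  mean=1.1431  Neff=6.1982  idx=[0, 0, 1, 2, 2, 3, 4, 5]
step 3: w=[0.1417, 0.1417, 0.1417, 0.1417, 0.1417, 0.1417, 0.1417, 0.0078]  mean=1.0562  Neff=7.1078  idx=[0, 1, 2, 3, 4, 5, 6, 6]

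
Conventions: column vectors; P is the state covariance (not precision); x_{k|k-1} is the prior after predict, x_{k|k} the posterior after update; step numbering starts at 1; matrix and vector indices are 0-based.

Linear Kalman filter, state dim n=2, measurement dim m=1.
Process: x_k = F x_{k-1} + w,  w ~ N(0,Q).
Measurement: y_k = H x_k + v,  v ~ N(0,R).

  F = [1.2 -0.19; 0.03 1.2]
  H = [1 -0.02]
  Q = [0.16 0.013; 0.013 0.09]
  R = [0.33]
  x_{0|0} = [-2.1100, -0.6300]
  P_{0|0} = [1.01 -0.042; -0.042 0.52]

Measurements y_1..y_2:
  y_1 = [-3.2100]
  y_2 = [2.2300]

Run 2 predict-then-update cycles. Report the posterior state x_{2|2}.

x_post = [0.1278, -2.2638]

step 1: x^-=[-2.4123, -0.8193]  P^-=[1.6523 -0.1294; -0.1294 0.8367]  S=[1.9878]  K=[0.8325; -0.0735]  nu=[-0.8141]  x^+=[-3.0900, -0.7594]  P^+=[0.2746 -0.0077; -0.0077 0.8259]
step 2: x^-=[-3.5638, -1.0040]  P^-=[0.5887 -0.1765; -0.1765 1.2790]  S=[0.9263]  K=[0.6394; -0.2182]  nu=[5.7737]  x^+=[0.1278, -2.2638]  P^+=[0.2101 -0.0473; -0.0473 1.2349]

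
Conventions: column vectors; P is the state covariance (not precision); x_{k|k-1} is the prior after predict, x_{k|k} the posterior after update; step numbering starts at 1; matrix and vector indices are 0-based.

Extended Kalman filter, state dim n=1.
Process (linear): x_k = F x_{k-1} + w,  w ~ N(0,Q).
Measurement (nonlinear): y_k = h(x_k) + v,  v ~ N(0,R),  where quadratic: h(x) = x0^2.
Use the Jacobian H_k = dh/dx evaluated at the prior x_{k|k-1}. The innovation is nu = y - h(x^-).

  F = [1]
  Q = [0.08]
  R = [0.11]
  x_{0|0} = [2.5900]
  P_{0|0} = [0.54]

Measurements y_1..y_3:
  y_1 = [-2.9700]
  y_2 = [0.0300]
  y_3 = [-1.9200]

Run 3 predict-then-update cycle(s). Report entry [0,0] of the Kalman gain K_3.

K[0,0] = 0.5035

step 1: x^-=[2.5900]  P^-=[0.6200]  H_jac=[5.1800]  S=[16.7461]  K=[0.1918]  nu=[-9.6781]  x^+=[0.7339]  P^+=[0.0041]
step 2: x^-=[0.7339]  P^-=[0.0841]  H_jac=[1.4678]  S=[0.2911]  K=[0.4239]  nu=[-0.5086]  x^+=[0.5183]  P^+=[0.0318]
step 3: x^-=[0.5183]  P^-=[0.1118]  H_jac=[1.0366]  S=[0.2301]  K=[0.5035]  nu=[-2.1887]  x^+=[-0.5837]  P^+=[0.0534]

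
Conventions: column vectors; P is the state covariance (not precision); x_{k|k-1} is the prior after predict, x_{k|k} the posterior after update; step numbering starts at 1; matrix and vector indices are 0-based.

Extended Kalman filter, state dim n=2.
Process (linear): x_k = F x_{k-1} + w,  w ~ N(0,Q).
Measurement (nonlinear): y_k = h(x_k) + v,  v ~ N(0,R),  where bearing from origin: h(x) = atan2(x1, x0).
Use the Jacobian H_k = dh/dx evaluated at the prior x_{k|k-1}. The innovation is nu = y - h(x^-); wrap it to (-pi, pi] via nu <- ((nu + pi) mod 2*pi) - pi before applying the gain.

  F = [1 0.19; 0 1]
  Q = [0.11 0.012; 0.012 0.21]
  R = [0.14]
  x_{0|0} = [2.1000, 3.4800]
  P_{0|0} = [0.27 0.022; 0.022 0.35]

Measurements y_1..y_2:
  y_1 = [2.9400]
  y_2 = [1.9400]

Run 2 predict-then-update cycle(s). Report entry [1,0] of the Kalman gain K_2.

K[1,0] = 0.2743

step 1: x^-=[2.7612, 3.4800]  P^-=[0.4010 0.1005; 0.1005 0.5600]  H_jac=[-0.1763 0.1399]  S=[0.1585]  K=[-0.3575; 0.3826]  nu=[2.0399]  x^+=[2.0320, 4.2605]  P^+=[0.3807 0.1222; 0.1222 0.5368]
step 2: x^-=[2.8415, 4.2605]  P^-=[0.5565 0.2362; 0.2362 0.7468]  H_jac=[-0.1625 0.1083]  S=[0.1551]  K=[-0.4179; 0.2743]  nu=[0.9574]  x^+=[2.4414, 4.5230]  P^+=[0.5295 0.2539; 0.2539 0.7351]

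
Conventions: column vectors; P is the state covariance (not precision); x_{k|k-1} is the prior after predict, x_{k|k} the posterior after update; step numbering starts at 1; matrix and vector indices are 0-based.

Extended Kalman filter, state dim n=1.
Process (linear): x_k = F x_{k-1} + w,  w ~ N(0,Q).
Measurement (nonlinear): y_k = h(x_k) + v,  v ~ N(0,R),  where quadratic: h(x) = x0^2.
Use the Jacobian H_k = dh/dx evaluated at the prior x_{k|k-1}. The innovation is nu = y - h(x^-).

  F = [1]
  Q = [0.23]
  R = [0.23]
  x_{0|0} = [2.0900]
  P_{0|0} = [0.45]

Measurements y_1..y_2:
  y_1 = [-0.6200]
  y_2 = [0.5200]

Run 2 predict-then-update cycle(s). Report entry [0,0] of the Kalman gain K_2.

step 1: x^-=[2.0900]  P^-=[0.6800]  H_jac=[4.1800]  S=[12.1112]  K=[0.2347]  nu=[-4.9881]  x^+=[0.9193]  P^+=[0.0129]
step 2: x^-=[0.9193]  P^-=[0.2429]  H_jac=[1.8387]  S=[1.0512]  K=[0.4249]  nu=[-0.3252]  x^+=[0.7812]  P^+=[0.0531]

K[0,0] = 0.4249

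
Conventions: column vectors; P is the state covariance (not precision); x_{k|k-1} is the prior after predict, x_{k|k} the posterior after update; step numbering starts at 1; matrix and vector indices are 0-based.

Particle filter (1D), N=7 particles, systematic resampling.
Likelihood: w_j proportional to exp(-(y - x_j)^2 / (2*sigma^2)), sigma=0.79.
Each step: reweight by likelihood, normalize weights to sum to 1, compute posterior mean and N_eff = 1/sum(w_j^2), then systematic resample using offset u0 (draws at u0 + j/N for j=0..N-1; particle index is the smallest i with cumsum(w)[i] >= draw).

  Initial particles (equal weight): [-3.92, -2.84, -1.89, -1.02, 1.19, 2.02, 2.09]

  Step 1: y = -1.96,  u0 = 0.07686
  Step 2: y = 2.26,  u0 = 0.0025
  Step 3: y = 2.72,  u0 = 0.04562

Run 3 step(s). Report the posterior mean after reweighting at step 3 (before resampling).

post_mean = -1.0204

step 1: w=[0.0222, 0.2594, 0.4805, 0.2377, 0.0002, 0.0000, 0.0000]  mean=-1.9742  Neff=2.8155  idx=[1, 1, 2, 2, 2, 3, 3]
step 2: w=[0.0000, 0.0000, 0.0028, 0.0028, 0.0028, 0.4958, 0.4958]  mean=-1.0273  Neff=2.0339  idx=[2, 5, 5, 5, 6, 6, 6]
step 3: w=[0.0005, 0.1666, 0.1666, 0.1666, 0.1666, 0.1666, 0.1666]  mean=-1.0204  Neff=6.0059  idx=[1, 2, 2, 3, 4, 5, 6]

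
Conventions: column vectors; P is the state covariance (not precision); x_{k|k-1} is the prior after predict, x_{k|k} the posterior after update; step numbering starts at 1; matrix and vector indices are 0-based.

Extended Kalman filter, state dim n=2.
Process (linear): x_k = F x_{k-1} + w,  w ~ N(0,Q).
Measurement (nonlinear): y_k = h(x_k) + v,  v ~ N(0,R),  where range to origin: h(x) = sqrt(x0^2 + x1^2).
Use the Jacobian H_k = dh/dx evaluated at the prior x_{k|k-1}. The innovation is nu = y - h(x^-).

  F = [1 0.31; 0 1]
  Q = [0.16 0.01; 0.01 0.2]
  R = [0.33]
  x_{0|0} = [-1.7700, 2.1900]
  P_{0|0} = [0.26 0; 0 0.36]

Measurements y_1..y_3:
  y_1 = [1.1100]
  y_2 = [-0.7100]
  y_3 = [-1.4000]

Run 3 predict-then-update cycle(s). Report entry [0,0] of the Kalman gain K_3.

step 1: x^-=[-1.0911, 2.1900]  P^-=[0.4546 0.1216; 0.1216 0.5600]  H_jac=[-0.4459 0.8951]  S=[0.7720]  K=[-0.1216; 0.5791]  nu=[-1.3368]  x^+=[-0.9285, 1.4160]  P^+=[0.4432 0.1760; 0.1760 0.3012]
step 2: x^-=[-0.4896, 1.4160]  P^-=[0.7412 0.2793; 0.2793 0.5012]  H_jac=[-0.3268 0.9451]  S=[0.6843]  K=[0.0318; 0.5588]  nu=[-2.2082]  x^+=[-0.5598, 0.1820]  P^+=[0.7405 0.2672; 0.2672 0.2875]
step 3: x^-=[-0.5034, 0.1820]  P^-=[1.0938 0.3663; 0.3663 0.4875]  H_jac=[-0.9404 0.3400]  S=[1.1195]  K=[-0.8076; -0.1596]  nu=[-1.9353]  x^+=[1.0596, 0.4910]  P^+=[0.3636 0.2219; 0.2219 0.4590]

K[0,0] = -0.8076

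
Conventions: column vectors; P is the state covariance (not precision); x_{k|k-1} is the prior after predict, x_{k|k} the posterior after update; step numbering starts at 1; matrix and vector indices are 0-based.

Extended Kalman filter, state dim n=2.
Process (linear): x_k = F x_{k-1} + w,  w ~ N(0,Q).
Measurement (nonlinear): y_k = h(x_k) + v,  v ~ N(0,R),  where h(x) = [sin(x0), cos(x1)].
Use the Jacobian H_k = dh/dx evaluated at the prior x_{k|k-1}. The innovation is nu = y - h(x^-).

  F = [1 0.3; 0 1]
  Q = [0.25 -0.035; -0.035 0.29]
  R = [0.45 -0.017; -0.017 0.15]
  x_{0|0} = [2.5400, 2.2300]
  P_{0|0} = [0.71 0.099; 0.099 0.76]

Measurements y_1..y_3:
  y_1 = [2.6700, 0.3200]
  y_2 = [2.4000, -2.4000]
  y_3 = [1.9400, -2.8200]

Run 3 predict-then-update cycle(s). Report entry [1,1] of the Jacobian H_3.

step 1: x^-=[3.2090, 2.2300]  P^-=[1.0878 0.2920; 0.2920 1.0500]  H_jac=[-0.9977 0.0000; 0.0000 -0.7905]  S=[1.5329 0.2133; 0.2133 0.8061]  K=[-0.6937 -0.1028; -0.0486 -1.0168]  nu=[2.7374, 0.9325]  x^+=[1.2142, 1.1489]  P^+=[0.3111 0.0046; 0.0046 0.1919]
step 2: x^-=[1.5588, 1.1489]  P^-=[0.5812 0.0272; 0.0272 0.4819]  H_jac=[0.0120 0.0000; 0.0000 -0.9123]  S=[0.4501 -0.0173; -0.0173 0.5511]  K=[0.0138 -0.0445; -0.0300 -0.7987]  nu=[1.4001, -2.8095]  x^+=[1.7032, 3.3509]  P^+=[0.5800 0.0076; 0.0076 0.1308]
step 3: x^-=[2.7084, 3.3509]  P^-=[0.8463 0.0118; 0.0118 0.4208]  H_jac=[-0.9076 0.0000; 0.0000 0.2078]  S=[1.1472 -0.0192; -0.0192 0.1682]  K=[-0.6706 -0.0621; -0.0006 0.5198]  nu=[1.5203, -1.8418]  x^+=[1.8033, 2.3925]  P^+=[0.3313 0.0100; 0.0100 0.3753]

H_jac[1,1] = 0.2078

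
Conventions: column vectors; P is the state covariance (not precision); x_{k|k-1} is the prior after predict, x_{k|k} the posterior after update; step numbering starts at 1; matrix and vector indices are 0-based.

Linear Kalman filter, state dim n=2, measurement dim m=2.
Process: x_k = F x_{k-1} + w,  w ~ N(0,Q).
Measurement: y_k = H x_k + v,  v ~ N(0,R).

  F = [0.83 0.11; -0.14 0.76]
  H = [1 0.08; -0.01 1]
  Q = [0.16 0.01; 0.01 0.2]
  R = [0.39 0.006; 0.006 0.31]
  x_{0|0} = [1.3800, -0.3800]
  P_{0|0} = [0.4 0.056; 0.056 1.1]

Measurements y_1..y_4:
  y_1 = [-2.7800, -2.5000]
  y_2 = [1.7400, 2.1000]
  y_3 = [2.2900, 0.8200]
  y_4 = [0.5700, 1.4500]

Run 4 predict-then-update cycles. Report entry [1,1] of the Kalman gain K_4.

step 1: x^-=[1.1036, -0.4820]  P^-=[0.4591 0.0899; 0.0899 0.8313]  S=[0.8688 0.1578; 0.1578 1.1395]  K=[0.5366 0.0006; 0.0490 0.7219]  nu=[-3.8450, -2.0070]  x^+=[-0.9608, -2.1191]  P^+=[0.2088 0.0055; 0.0055 0.2241]
step 2: x^-=[-1.0306, -1.4760]  P^-=[0.3076 0.0079; 0.0079 0.3324]  S=[0.7010 0.0374; 0.0374 0.6423]  K=[0.4407 -0.0182; 0.0216 0.5161]  nu=[2.8887, 3.5657]  x^+=[0.1775, 0.4269]  P^+=[0.1719 -0.0013; -0.0013 0.1601]
step 3: x^-=[0.1942, 0.2996]  P^-=[0.2801 0.0026; 0.0026 0.2961]  S=[0.6724 0.0295; 0.0295 0.6061]  K=[0.4178 -0.0206; 0.0177 0.4877]  nu=[2.0718, 0.5224]  x^+=[1.0490, 0.5911]  P^+=[0.1630 -0.0023; -0.0023 0.1513]
step 4: x^-=[0.9357, 0.3024]  P^-=[0.2737 0.0023; 0.0023 0.2910]  S=[0.6659 0.0289; 0.0289 0.6010]  K=[0.4122 -0.0205; 0.0175 0.4834]  nu=[-0.3899, 1.1570]  x^+=[0.7513, 0.8548]  P^+=[0.1608 -0.0023; -0.0023 0.1499]

K[1,1] = 0.4834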